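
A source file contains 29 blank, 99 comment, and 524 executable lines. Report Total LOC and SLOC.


Total LOC = blank + comment + code
Total LOC = 29 + 99 + 524 = 652
SLOC (source only) = code = 524

Total LOC: 652, SLOC: 524


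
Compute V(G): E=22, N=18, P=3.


Formula: V(G) = E - N + 2P
V(G) = 22 - 18 + 2*3
V(G) = 4 + 6
V(G) = 10

10


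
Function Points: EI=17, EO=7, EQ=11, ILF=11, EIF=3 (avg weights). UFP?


UFP = EI*4 + EO*5 + EQ*4 + ILF*10 + EIF*7
UFP = 17*4 + 7*5 + 11*4 + 11*10 + 3*7
UFP = 68 + 35 + 44 + 110 + 21
UFP = 278

278


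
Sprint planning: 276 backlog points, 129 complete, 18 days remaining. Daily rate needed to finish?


Formula: Required rate = Remaining points / Days left
Remaining = 276 - 129 = 147 points
Required rate = 147 / 18 = 8.17 points/day

8.17 points/day


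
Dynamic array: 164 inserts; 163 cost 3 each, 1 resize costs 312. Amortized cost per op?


Formula: Amortized cost = Total cost / Operations
Total cost = (163 * 3) + (1 * 312)
Total cost = 489 + 312 = 801
Amortized = 801 / 164 = 4.8841

4.8841


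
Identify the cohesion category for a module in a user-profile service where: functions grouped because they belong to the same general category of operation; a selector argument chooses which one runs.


Reasoning: Grouped by category of activity, not by data or sequence
Type: Logical cohesion

Logical cohesion


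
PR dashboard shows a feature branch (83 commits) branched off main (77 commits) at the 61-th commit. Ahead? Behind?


Common ancestor: commit #61
feature commits after divergence: 83 - 61 = 22
main commits after divergence: 77 - 61 = 16
feature is 22 commits ahead of main
main is 16 commits ahead of feature

feature ahead: 22, main ahead: 16


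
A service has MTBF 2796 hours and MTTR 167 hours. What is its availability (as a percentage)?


Availability = MTBF / (MTBF + MTTR)
Availability = 2796 / (2796 + 167)
Availability = 2796 / 2963
Availability = 94.3638%

94.3638%


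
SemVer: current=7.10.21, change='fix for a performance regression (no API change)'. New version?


Current: 7.10.21
Change category: 'fix for a performance regression (no API change)' → patch bump
SemVer rule: patch bump → increment PATCH (MAJOR and MINOR unchanged)
New: 7.10.22

7.10.22


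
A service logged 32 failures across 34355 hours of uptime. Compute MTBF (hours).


Formula: MTBF = Total operating time / Number of failures
MTBF = 34355 / 32
MTBF = 1073.59 hours

1073.59 hours


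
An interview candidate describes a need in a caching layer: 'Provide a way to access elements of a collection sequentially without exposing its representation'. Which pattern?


This matches the Iterator pattern

Iterator


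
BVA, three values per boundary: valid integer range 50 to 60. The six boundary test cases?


Range: [50, 60]
Boundaries: just below min, min, min+1, max-1, max, just above max
Values: [49, 50, 51, 59, 60, 61]

[49, 50, 51, 59, 60, 61]


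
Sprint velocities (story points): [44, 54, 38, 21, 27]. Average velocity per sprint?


Formula: Avg velocity = Total points / Number of sprints
Points: [44, 54, 38, 21, 27]
Sum = 44 + 54 + 38 + 21 + 27 = 184
Avg velocity = 184 / 5 = 36.8 points/sprint

36.8 points/sprint


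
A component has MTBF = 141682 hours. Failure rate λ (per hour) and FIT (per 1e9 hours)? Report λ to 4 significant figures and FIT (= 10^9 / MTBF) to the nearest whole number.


Formula: λ = 1 / MTBF; FIT = λ × 1e9 = 1e9 / MTBF
λ = 1 / 141682 ≈ 7.058e-06 failures/hour
FIT = 1e9 / 141682 ≈ 7058 failures per 1e9 hours (nearest whole number)

λ = 7.058e-06 /h, FIT = 7058


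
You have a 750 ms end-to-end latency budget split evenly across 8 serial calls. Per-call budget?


Formula: per_stage = total_budget / stages
per_stage = 750 / 8
per_stage = 93.75 ms

93.75 ms


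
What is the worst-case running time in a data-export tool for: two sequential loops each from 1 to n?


Reasoning: sequential dominates: O(n) + O(n) = O(n)
Complexity: O(n)

O(n)


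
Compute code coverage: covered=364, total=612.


Coverage = covered / total * 100
Coverage = 364 / 612 * 100
Coverage = 59.48%

59.48%


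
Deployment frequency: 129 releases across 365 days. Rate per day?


Formula: deployments per day = releases / days
= 129 / 365
= 0.353 deploys/day
(equivalently, 2.47 deploys/week)

0.353 deploys/day


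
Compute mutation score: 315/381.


Mutation score = killed / total * 100
Mutation score = 315 / 381 * 100
Mutation score = 82.68%

82.68%


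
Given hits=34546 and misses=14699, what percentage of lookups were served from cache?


Formula: hit rate = hits / (hits + misses) * 100
hit rate = 34546 / (34546 + 14699) * 100
hit rate = 34546 / 49245 * 100
hit rate = 70.15%

70.15%


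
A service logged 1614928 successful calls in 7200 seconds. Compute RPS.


Formula: throughput = requests / seconds
throughput = 1614928 / 7200
throughput = 224.3 requests/second

224.3 requests/second


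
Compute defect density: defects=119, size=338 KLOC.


Defect density = defects / KLOC
Defect density = 119 / 338
Defect density = 0.352 defects/KLOC

0.352 defects/KLOC


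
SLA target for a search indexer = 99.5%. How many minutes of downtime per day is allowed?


Formula: allowed downtime = period * (100 - SLA) / 100
Period (day) = 1440 minutes
Unavailability fraction = (100 - 99.5) / 100
Allowed downtime = 1440 * (100 - 99.5) / 100
Allowed downtime = 7.2 minutes

7.2 minutes


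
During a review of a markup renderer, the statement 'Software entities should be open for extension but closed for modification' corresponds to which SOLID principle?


This describes the Open/Closed Principle (OCP)

Open/Closed Principle (OCP)


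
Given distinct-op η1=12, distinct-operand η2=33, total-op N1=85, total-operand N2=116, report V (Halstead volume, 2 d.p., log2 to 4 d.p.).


Formula: V = N * log2(η), where N = N1 + N2 and η = η1 + η2
η = 12 + 33 = 45
N = 85 + 116 = 201
log2(45) ≈ 5.4919
V = 201 * 5.4919 = 1103.87

1103.87


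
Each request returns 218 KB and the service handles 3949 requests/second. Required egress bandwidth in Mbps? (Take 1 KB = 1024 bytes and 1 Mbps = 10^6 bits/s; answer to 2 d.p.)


Formula: Mbps = payload_bytes * RPS * 8 / 1e6
Payload per request = 218 KB = 218 * 1024 = 223232 bytes
Total bytes/sec = 223232 * 3949 = 881543168
Total bits/sec = 881543168 * 8 = 7052345344
Mbps = 7052345344 / 1e6 = 7052.35

7052.35 Mbps


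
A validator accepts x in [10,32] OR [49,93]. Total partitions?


Valid ranges: [10,32] and [49,93]
Class 1: x < 10 — invalid
Class 2: 10 ≤ x ≤ 32 — valid
Class 3: 32 < x < 49 — invalid (gap between ranges)
Class 4: 49 ≤ x ≤ 93 — valid
Class 5: x > 93 — invalid
Total equivalence classes: 5

5 equivalence classes


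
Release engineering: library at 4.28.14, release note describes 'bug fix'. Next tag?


Current: 4.28.14
Change category: 'bug fix' → patch bump
SemVer rule: patch bump → increment PATCH (MAJOR and MINOR unchanged)
New: 4.28.15

4.28.15


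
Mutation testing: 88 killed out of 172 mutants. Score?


Mutation score = killed / total * 100
Mutation score = 88 / 172 * 100
Mutation score = 51.16%

51.16%


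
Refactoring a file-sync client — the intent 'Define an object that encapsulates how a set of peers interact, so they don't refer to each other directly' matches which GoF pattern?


This matches the Mediator pattern

Mediator


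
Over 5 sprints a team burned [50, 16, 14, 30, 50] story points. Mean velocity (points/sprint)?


Formula: Avg velocity = Total points / Number of sprints
Points: [50, 16, 14, 30, 50]
Sum = 50 + 16 + 14 + 30 + 50 = 160
Avg velocity = 160 / 5 = 32.0 points/sprint

32.0 points/sprint


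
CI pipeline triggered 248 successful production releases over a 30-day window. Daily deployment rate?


Formula: deployments per day = releases / days
= 248 / 30
= 8.267 deploys/day
(equivalently, 57.87 deploys/week)

8.267 deploys/day


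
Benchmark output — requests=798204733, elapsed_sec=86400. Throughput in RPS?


Formula: throughput = requests / seconds
throughput = 798204733 / 86400
throughput = 9238.48 requests/second

9238.48 requests/second


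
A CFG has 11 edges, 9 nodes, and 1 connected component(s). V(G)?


Formula: V(G) = E - N + 2P
V(G) = 11 - 9 + 2*1
V(G) = 2 + 2
V(G) = 4

4


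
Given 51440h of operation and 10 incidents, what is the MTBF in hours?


Formula: MTBF = Total operating time / Number of failures
MTBF = 51440 / 10
MTBF = 5144.0 hours

5144.0 hours


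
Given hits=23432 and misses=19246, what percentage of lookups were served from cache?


Formula: hit rate = hits / (hits + misses) * 100
hit rate = 23432 / (23432 + 19246) * 100
hit rate = 23432 / 42678 * 100
hit rate = 54.9%

54.9%


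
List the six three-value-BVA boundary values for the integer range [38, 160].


Range: [38, 160]
Boundaries: just below min, min, min+1, max-1, max, just above max
Values: [37, 38, 39, 159, 160, 161]

[37, 38, 39, 159, 160, 161]


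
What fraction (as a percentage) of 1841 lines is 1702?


Coverage = covered / total * 100
Coverage = 1702 / 1841 * 100
Coverage = 92.45%

92.45%


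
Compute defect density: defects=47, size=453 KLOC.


Defect density = defects / KLOC
Defect density = 47 / 453
Defect density = 0.104 defects/KLOC

0.104 defects/KLOC


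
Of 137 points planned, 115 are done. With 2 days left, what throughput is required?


Formula: Required rate = Remaining points / Days left
Remaining = 137 - 115 = 22 points
Required rate = 22 / 2 = 11.0 points/day

11.0 points/day


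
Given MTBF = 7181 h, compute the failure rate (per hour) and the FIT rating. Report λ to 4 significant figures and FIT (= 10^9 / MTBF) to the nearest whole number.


Formula: λ = 1 / MTBF; FIT = λ × 1e9 = 1e9 / MTBF
λ = 1 / 7181 ≈ 1.393e-04 failures/hour
FIT = 1e9 / 7181 ≈ 139256 failures per 1e9 hours (nearest whole number)

λ = 1.393e-04 /h, FIT = 139256


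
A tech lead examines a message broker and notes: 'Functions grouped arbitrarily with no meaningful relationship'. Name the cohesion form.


Reasoning: Worst: random grouping
Type: Coincidental cohesion

Coincidental cohesion


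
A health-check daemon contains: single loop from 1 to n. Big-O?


Reasoning: one pass through n items
Complexity: O(n)

O(n)


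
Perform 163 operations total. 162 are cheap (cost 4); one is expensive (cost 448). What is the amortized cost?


Formula: Amortized cost = Total cost / Operations
Total cost = (162 * 4) + (1 * 448)
Total cost = 648 + 448 = 1096
Amortized = 1096 / 163 = 6.7239

6.7239


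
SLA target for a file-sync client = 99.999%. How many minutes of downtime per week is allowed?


Formula: allowed downtime = period * (100 - SLA) / 100
Period (week) = 10080 minutes
Unavailability fraction = (100 - 99.999) / 100
Allowed downtime = 10080 * (100 - 99.999) / 100
Allowed downtime = 0.1008 minutes

0.1008 minutes


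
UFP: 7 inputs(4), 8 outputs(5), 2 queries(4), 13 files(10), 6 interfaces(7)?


UFP = EI*4 + EO*5 + EQ*4 + ILF*10 + EIF*7
UFP = 7*4 + 8*5 + 2*4 + 13*10 + 6*7
UFP = 28 + 40 + 8 + 130 + 42
UFP = 248

248


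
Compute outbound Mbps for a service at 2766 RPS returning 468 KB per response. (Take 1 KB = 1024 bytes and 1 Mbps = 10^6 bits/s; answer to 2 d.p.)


Formula: Mbps = payload_bytes * RPS * 8 / 1e6
Payload per request = 468 KB = 468 * 1024 = 479232 bytes
Total bytes/sec = 479232 * 2766 = 1325555712
Total bits/sec = 1325555712 * 8 = 10604445696
Mbps = 10604445696 / 1e6 = 10604.45

10604.45 Mbps


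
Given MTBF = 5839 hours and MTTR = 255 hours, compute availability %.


Availability = MTBF / (MTBF + MTTR)
Availability = 5839 / (5839 + 255)
Availability = 5839 / 6094
Availability = 95.8156%

95.8156%


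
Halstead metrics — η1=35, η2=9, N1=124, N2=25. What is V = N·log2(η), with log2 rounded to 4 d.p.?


Formula: V = N * log2(η), where N = N1 + N2 and η = η1 + η2
η = 35 + 9 = 44
N = 124 + 25 = 149
log2(44) ≈ 5.4594
V = 149 * 5.4594 = 813.45

813.45


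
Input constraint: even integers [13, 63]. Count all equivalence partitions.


Constraint: even integers in [13, 63]
Class 1: x < 13 — out-of-range invalid
Class 2: x in [13,63] but odd — wrong type invalid
Class 3: x in [13,63] and even — valid
Class 4: x > 63 — out-of-range invalid
Total equivalence classes: 4

4 equivalence classes


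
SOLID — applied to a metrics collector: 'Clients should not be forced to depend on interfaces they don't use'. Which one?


This describes the Interface Segregation Principle (ISP)

Interface Segregation Principle (ISP)


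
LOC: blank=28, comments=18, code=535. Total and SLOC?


Total LOC = blank + comment + code
Total LOC = 28 + 18 + 535 = 581
SLOC (source only) = code = 535

Total LOC: 581, SLOC: 535


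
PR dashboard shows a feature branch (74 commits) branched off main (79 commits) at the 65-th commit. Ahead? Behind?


Common ancestor: commit #65
feature commits after divergence: 74 - 65 = 9
main commits after divergence: 79 - 65 = 14
feature is 9 commits ahead of main
main is 14 commits ahead of feature

feature ahead: 9, main ahead: 14


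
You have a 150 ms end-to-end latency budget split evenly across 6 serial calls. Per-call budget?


Formula: per_stage = total_budget / stages
per_stage = 150 / 6
per_stage = 25.0 ms

25.0 ms


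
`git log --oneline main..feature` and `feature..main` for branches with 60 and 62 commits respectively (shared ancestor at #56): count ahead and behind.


Common ancestor: commit #56
feature commits after divergence: 60 - 56 = 4
main commits after divergence: 62 - 56 = 6
feature is 4 commits ahead of main
main is 6 commits ahead of feature

feature ahead: 4, main ahead: 6


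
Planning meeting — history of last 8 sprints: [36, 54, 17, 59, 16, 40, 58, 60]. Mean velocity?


Formula: Avg velocity = Total points / Number of sprints
Points: [36, 54, 17, 59, 16, 40, 58, 60]
Sum = 36 + 54 + 17 + 59 + 16 + 40 + 58 + 60 = 340
Avg velocity = 340 / 8 = 42.5 points/sprint

42.5 points/sprint


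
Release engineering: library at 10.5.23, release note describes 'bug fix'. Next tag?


Current: 10.5.23
Change category: 'bug fix' → patch bump
SemVer rule: patch bump → increment PATCH (MAJOR and MINOR unchanged)
New: 10.5.24

10.5.24


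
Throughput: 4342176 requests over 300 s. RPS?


Formula: throughput = requests / seconds
throughput = 4342176 / 300
throughput = 14473.92 requests/second

14473.92 requests/second


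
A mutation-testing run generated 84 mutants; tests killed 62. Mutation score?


Mutation score = killed / total * 100
Mutation score = 62 / 84 * 100
Mutation score = 73.81%

73.81%


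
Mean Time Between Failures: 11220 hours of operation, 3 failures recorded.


Formula: MTBF = Total operating time / Number of failures
MTBF = 11220 / 3
MTBF = 3740.0 hours

3740.0 hours


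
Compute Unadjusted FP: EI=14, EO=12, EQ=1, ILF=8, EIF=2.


UFP = EI*4 + EO*5 + EQ*4 + ILF*10 + EIF*7
UFP = 14*4 + 12*5 + 1*4 + 8*10 + 2*7
UFP = 56 + 60 + 4 + 80 + 14
UFP = 214

214


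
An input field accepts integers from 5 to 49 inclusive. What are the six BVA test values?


Range: [5, 49]
Boundaries: just below min, min, min+1, max-1, max, just above max
Values: [4, 5, 6, 48, 49, 50]

[4, 5, 6, 48, 49, 50]


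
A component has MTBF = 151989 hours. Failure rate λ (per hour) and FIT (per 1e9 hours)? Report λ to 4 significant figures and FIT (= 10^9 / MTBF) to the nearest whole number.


Formula: λ = 1 / MTBF; FIT = λ × 1e9 = 1e9 / MTBF
λ = 1 / 151989 ≈ 6.579e-06 failures/hour
FIT = 1e9 / 151989 ≈ 6579 failures per 1e9 hours (nearest whole number)

λ = 6.579e-06 /h, FIT = 6579


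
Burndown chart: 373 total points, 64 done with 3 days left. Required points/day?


Formula: Required rate = Remaining points / Days left
Remaining = 373 - 64 = 309 points
Required rate = 309 / 3 = 103.0 points/day

103.0 points/day


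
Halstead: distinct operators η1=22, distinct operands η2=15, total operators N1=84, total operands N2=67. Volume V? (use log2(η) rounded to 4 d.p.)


Formula: V = N * log2(η), where N = N1 + N2 and η = η1 + η2
η = 22 + 15 = 37
N = 84 + 67 = 151
log2(37) ≈ 5.2095
V = 151 * 5.2095 = 786.63

786.63


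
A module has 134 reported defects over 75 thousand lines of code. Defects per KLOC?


Defect density = defects / KLOC
Defect density = 134 / 75
Defect density = 1.787 defects/KLOC

1.787 defects/KLOC


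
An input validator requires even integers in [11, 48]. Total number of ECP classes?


Constraint: even integers in [11, 48]
Class 1: x < 11 — out-of-range invalid
Class 2: x in [11,48] but odd — wrong type invalid
Class 3: x in [11,48] and even — valid
Class 4: x > 48 — out-of-range invalid
Total equivalence classes: 4

4 equivalence classes


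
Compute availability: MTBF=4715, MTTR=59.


Availability = MTBF / (MTBF + MTTR)
Availability = 4715 / (4715 + 59)
Availability = 4715 / 4774
Availability = 98.7641%

98.7641%


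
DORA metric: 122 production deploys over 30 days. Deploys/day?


Formula: deployments per day = releases / days
= 122 / 30
= 4.067 deploys/day
(equivalently, 28.47 deploys/week)

4.067 deploys/day


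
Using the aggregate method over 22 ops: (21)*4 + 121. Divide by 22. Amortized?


Formula: Amortized cost = Total cost / Operations
Total cost = (21 * 4) + (1 * 121)
Total cost = 84 + 121 = 205
Amortized = 205 / 22 = 9.3182

9.3182


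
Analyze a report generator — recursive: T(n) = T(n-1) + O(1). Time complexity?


Reasoning: linear recursion with constant work per frame
Complexity: O(n)

O(n)


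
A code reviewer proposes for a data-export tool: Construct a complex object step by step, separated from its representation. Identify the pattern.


This matches the Builder pattern

Builder


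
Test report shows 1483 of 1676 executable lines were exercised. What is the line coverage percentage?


Coverage = covered / total * 100
Coverage = 1483 / 1676 * 100
Coverage = 88.48%

88.48%


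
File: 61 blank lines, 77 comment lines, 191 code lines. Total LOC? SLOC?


Total LOC = blank + comment + code
Total LOC = 61 + 77 + 191 = 329
SLOC (source only) = code = 191

Total LOC: 329, SLOC: 191


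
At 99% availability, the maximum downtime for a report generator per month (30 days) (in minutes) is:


Formula: allowed downtime = period * (100 - SLA) / 100
Period (month (30 days)) = 43200 minutes
Unavailability fraction = (100 - 99.0) / 100
Allowed downtime = 43200 * (100 - 99.0) / 100
Allowed downtime = 432.0 minutes

432.0 minutes


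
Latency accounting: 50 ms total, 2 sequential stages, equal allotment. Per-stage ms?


Formula: per_stage = total_budget / stages
per_stage = 50 / 2
per_stage = 25.0 ms

25.0 ms


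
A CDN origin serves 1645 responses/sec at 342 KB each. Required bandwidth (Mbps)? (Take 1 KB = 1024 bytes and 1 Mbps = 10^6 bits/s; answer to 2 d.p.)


Formula: Mbps = payload_bytes * RPS * 8 / 1e6
Payload per request = 342 KB = 342 * 1024 = 350208 bytes
Total bytes/sec = 350208 * 1645 = 576092160
Total bits/sec = 576092160 * 8 = 4608737280
Mbps = 4608737280 / 1e6 = 4608.74

4608.74 Mbps


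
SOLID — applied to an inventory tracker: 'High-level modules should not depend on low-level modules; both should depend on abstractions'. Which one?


This describes the Dependency Inversion Principle (DIP)

Dependency Inversion Principle (DIP)


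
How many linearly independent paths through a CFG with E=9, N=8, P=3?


Formula: V(G) = E - N + 2P
V(G) = 9 - 8 + 2*3
V(G) = 1 + 6
V(G) = 7

7


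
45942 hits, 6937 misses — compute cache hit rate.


Formula: hit rate = hits / (hits + misses) * 100
hit rate = 45942 / (45942 + 6937) * 100
hit rate = 45942 / 52879 * 100
hit rate = 86.88%

86.88%


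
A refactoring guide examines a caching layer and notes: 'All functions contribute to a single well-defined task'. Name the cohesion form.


Reasoning: Best: single purpose
Type: Functional cohesion

Functional cohesion


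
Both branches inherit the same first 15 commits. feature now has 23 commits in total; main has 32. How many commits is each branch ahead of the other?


Common ancestor: commit #15
feature commits after divergence: 23 - 15 = 8
main commits after divergence: 32 - 15 = 17
feature is 8 commits ahead of main
main is 17 commits ahead of feature

feature ahead: 8, main ahead: 17


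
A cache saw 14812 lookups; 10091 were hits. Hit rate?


Formula: hit rate = hits / (hits + misses) * 100
hit rate = 10091 / (10091 + 4721) * 100
hit rate = 10091 / 14812 * 100
hit rate = 68.13%

68.13%


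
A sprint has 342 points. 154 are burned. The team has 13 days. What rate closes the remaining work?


Formula: Required rate = Remaining points / Days left
Remaining = 342 - 154 = 188 points
Required rate = 188 / 13 = 14.46 points/day

14.46 points/day


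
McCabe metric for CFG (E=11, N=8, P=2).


Formula: V(G) = E - N + 2P
V(G) = 11 - 8 + 2*2
V(G) = 3 + 4
V(G) = 7

7


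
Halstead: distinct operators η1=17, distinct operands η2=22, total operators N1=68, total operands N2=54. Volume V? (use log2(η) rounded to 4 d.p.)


Formula: V = N * log2(η), where N = N1 + N2 and η = η1 + η2
η = 17 + 22 = 39
N = 68 + 54 = 122
log2(39) ≈ 5.2854
V = 122 * 5.2854 = 644.82

644.82


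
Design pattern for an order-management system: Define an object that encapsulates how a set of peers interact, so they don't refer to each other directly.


This matches the Mediator pattern

Mediator


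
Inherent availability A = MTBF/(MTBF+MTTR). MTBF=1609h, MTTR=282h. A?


Availability = MTBF / (MTBF + MTTR)
Availability = 1609 / (1609 + 282)
Availability = 1609 / 1891
Availability = 85.0873%

85.0873%


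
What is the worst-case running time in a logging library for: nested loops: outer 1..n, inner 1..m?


Reasoning: product of independent bounds
Complexity: O(n*m)

O(n*m)


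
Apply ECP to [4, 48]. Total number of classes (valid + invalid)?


Valid range: [4, 48]
Class 1: x < 4 — invalid
Class 2: 4 ≤ x ≤ 48 — valid
Class 3: x > 48 — invalid
Total equivalence classes: 3

3 equivalence classes


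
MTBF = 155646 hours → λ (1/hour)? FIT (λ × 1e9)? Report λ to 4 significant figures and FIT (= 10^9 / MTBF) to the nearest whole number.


Formula: λ = 1 / MTBF; FIT = λ × 1e9 = 1e9 / MTBF
λ = 1 / 155646 ≈ 6.425e-06 failures/hour
FIT = 1e9 / 155646 ≈ 6425 failures per 1e9 hours (nearest whole number)

λ = 6.425e-06 /h, FIT = 6425


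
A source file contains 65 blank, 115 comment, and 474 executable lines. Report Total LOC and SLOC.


Total LOC = blank + comment + code
Total LOC = 65 + 115 + 474 = 654
SLOC (source only) = code = 474

Total LOC: 654, SLOC: 474


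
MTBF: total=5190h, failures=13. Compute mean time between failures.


Formula: MTBF = Total operating time / Number of failures
MTBF = 5190 / 13
MTBF = 399.23 hours

399.23 hours


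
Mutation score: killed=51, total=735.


Mutation score = killed / total * 100
Mutation score = 51 / 735 * 100
Mutation score = 6.94%

6.94%


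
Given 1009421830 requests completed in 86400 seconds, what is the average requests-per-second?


Formula: throughput = requests / seconds
throughput = 1009421830 / 86400
throughput = 11683.12 requests/second

11683.12 requests/second


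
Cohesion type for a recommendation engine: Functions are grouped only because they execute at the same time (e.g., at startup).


Reasoning: Related by timing only
Type: Temporal cohesion

Temporal cohesion


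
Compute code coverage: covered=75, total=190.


Coverage = covered / total * 100
Coverage = 75 / 190 * 100
Coverage = 39.47%

39.47%


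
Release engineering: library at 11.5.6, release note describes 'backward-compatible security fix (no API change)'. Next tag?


Current: 11.5.6
Change category: 'backward-compatible security fix (no API change)' → patch bump
SemVer rule: patch bump → increment PATCH (MAJOR and MINOR unchanged)
New: 11.5.7

11.5.7


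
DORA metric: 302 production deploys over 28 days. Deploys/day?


Formula: deployments per day = releases / days
= 302 / 28
= 10.786 deploys/day
(equivalently, 75.5 deploys/week)

10.786 deploys/day


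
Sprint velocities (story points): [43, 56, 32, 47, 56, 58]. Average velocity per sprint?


Formula: Avg velocity = Total points / Number of sprints
Points: [43, 56, 32, 47, 56, 58]
Sum = 43 + 56 + 32 + 47 + 56 + 58 = 292
Avg velocity = 292 / 6 = 48.67 points/sprint

48.67 points/sprint


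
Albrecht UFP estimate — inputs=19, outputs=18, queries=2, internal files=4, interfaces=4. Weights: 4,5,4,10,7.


UFP = EI*4 + EO*5 + EQ*4 + ILF*10 + EIF*7
UFP = 19*4 + 18*5 + 2*4 + 4*10 + 4*7
UFP = 76 + 90 + 8 + 40 + 28
UFP = 242

242


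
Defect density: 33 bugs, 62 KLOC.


Defect density = defects / KLOC
Defect density = 33 / 62
Defect density = 0.532 defects/KLOC

0.532 defects/KLOC


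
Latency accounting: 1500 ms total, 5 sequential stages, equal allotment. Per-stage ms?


Formula: per_stage = total_budget / stages
per_stage = 1500 / 5
per_stage = 300.0 ms

300.0 ms


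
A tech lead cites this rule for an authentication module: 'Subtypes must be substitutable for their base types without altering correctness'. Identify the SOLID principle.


This describes the Liskov Substitution Principle (LSP)

Liskov Substitution Principle (LSP)


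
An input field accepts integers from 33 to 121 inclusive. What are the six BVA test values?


Range: [33, 121]
Boundaries: just below min, min, min+1, max-1, max, just above max
Values: [32, 33, 34, 120, 121, 122]

[32, 33, 34, 120, 121, 122]


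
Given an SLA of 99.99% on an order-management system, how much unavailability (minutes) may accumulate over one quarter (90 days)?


Formula: allowed downtime = period * (100 - SLA) / 100
Period (quarter (90 days)) = 129600 minutes
Unavailability fraction = (100 - 99.99) / 100
Allowed downtime = 129600 * (100 - 99.99) / 100
Allowed downtime = 12.96 minutes

12.96 minutes


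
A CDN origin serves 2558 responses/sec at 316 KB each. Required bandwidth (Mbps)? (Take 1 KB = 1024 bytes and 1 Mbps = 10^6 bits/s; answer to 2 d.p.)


Formula: Mbps = payload_bytes * RPS * 8 / 1e6
Payload per request = 316 KB = 316 * 1024 = 323584 bytes
Total bytes/sec = 323584 * 2558 = 827727872
Total bits/sec = 827727872 * 8 = 6621822976
Mbps = 6621822976 / 1e6 = 6621.82

6621.82 Mbps


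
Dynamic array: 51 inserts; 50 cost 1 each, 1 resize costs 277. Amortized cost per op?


Formula: Amortized cost = Total cost / Operations
Total cost = (50 * 1) + (1 * 277)
Total cost = 50 + 277 = 327
Amortized = 327 / 51 = 6.4118

6.4118


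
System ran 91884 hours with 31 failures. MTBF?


Formula: MTBF = Total operating time / Number of failures
MTBF = 91884 / 31
MTBF = 2964.0 hours

2964.0 hours


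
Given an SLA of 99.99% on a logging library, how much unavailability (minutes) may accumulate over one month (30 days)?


Formula: allowed downtime = period * (100 - SLA) / 100
Period (month (30 days)) = 43200 minutes
Unavailability fraction = (100 - 99.99) / 100
Allowed downtime = 43200 * (100 - 99.99) / 100
Allowed downtime = 4.32 minutes

4.32 minutes


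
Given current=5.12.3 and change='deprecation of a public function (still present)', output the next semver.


Current: 5.12.3
Change category: 'deprecation of a public function (still present)' → minor bump
SemVer rule: minor bump → increment MINOR, reset PATCH to 0 (MAJOR unchanged)
New: 5.13.0

5.13.0


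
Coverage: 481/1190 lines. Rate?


Coverage = covered / total * 100
Coverage = 481 / 1190 * 100
Coverage = 40.42%

40.42%


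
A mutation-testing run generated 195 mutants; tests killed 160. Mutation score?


Mutation score = killed / total * 100
Mutation score = 160 / 195 * 100
Mutation score = 82.05%

82.05%


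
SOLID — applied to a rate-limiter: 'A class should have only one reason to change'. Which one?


This describes the Single Responsibility Principle (SRP)

Single Responsibility Principle (SRP)


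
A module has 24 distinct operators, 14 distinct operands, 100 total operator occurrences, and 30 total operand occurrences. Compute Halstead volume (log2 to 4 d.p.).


Formula: V = N * log2(η), where N = N1 + N2 and η = η1 + η2
η = 24 + 14 = 38
N = 100 + 30 = 130
log2(38) ≈ 5.2479
V = 130 * 5.2479 = 682.23

682.23


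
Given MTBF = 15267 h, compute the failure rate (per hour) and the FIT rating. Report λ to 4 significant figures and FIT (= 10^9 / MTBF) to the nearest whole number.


Formula: λ = 1 / MTBF; FIT = λ × 1e9 = 1e9 / MTBF
λ = 1 / 15267 ≈ 6.550e-05 failures/hour
FIT = 1e9 / 15267 ≈ 65501 failures per 1e9 hours (nearest whole number)

λ = 6.550e-05 /h, FIT = 65501


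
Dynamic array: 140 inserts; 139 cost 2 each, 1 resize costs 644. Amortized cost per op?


Formula: Amortized cost = Total cost / Operations
Total cost = (139 * 2) + (1 * 644)
Total cost = 278 + 644 = 922
Amortized = 922 / 140 = 6.5857

6.5857


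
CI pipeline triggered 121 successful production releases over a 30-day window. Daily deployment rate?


Formula: deployments per day = releases / days
= 121 / 30
= 4.033 deploys/day
(equivalently, 28.23 deploys/week)

4.033 deploys/day


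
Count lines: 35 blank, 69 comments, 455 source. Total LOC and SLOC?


Total LOC = blank + comment + code
Total LOC = 35 + 69 + 455 = 559
SLOC (source only) = code = 455

Total LOC: 559, SLOC: 455


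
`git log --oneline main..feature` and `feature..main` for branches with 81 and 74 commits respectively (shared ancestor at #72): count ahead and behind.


Common ancestor: commit #72
feature commits after divergence: 81 - 72 = 9
main commits after divergence: 74 - 72 = 2
feature is 9 commits ahead of main
main is 2 commits ahead of feature

feature ahead: 9, main ahead: 2


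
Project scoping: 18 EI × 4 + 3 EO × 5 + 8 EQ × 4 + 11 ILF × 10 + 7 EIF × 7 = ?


UFP = EI*4 + EO*5 + EQ*4 + ILF*10 + EIF*7
UFP = 18*4 + 3*5 + 8*4 + 11*10 + 7*7
UFP = 72 + 15 + 32 + 110 + 49
UFP = 278

278


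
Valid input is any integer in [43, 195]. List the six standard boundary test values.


Range: [43, 195]
Boundaries: just below min, min, min+1, max-1, max, just above max
Values: [42, 43, 44, 194, 195, 196]

[42, 43, 44, 194, 195, 196]


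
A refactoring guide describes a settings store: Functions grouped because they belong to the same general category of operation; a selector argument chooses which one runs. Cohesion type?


Reasoning: Grouped by category of activity, not by data or sequence
Type: Logical cohesion

Logical cohesion


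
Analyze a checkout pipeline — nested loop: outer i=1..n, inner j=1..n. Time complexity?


Reasoning: n iterations times n iterations
Complexity: O(n^2)

O(n^2)


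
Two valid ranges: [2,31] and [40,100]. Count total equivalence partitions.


Valid ranges: [2,31] and [40,100]
Class 1: x < 2 — invalid
Class 2: 2 ≤ x ≤ 31 — valid
Class 3: 31 < x < 40 — invalid (gap between ranges)
Class 4: 40 ≤ x ≤ 100 — valid
Class 5: x > 100 — invalid
Total equivalence classes: 5

5 equivalence classes


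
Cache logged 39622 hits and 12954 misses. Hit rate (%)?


Formula: hit rate = hits / (hits + misses) * 100
hit rate = 39622 / (39622 + 12954) * 100
hit rate = 39622 / 52576 * 100
hit rate = 75.36%

75.36%


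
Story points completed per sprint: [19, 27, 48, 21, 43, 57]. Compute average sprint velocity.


Formula: Avg velocity = Total points / Number of sprints
Points: [19, 27, 48, 21, 43, 57]
Sum = 19 + 27 + 48 + 21 + 43 + 57 = 215
Avg velocity = 215 / 6 = 35.83 points/sprint

35.83 points/sprint


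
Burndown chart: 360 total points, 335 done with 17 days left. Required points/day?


Formula: Required rate = Remaining points / Days left
Remaining = 360 - 335 = 25 points
Required rate = 25 / 17 = 1.47 points/day

1.47 points/day


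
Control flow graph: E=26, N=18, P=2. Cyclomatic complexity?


Formula: V(G) = E - N + 2P
V(G) = 26 - 18 + 2*2
V(G) = 8 + 4
V(G) = 12

12


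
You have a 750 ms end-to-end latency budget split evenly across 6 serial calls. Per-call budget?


Formula: per_stage = total_budget / stages
per_stage = 750 / 6
per_stage = 125.0 ms

125.0 ms


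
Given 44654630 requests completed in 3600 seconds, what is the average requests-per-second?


Formula: throughput = requests / seconds
throughput = 44654630 / 3600
throughput = 12404.06 requests/second

12404.06 requests/second


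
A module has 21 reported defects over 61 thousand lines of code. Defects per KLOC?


Defect density = defects / KLOC
Defect density = 21 / 61
Defect density = 0.344 defects/KLOC

0.344 defects/KLOC


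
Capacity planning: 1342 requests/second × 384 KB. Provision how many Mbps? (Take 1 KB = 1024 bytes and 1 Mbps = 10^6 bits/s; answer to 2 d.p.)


Formula: Mbps = payload_bytes * RPS * 8 / 1e6
Payload per request = 384 KB = 384 * 1024 = 393216 bytes
Total bytes/sec = 393216 * 1342 = 527695872
Total bits/sec = 527695872 * 8 = 4221566976
Mbps = 4221566976 / 1e6 = 4221.57

4221.57 Mbps


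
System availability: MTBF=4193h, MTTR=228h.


Availability = MTBF / (MTBF + MTTR)
Availability = 4193 / (4193 + 228)
Availability = 4193 / 4421
Availability = 94.8428%

94.8428%


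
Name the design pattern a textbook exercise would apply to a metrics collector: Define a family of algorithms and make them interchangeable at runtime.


This matches the Strategy pattern

Strategy


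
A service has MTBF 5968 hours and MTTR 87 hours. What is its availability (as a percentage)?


Availability = MTBF / (MTBF + MTTR)
Availability = 5968 / (5968 + 87)
Availability = 5968 / 6055
Availability = 98.5632%

98.5632%


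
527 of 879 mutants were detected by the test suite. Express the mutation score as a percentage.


Mutation score = killed / total * 100
Mutation score = 527 / 879 * 100
Mutation score = 59.95%

59.95%


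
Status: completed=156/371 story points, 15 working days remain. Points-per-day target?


Formula: Required rate = Remaining points / Days left
Remaining = 371 - 156 = 215 points
Required rate = 215 / 15 = 14.33 points/day

14.33 points/day


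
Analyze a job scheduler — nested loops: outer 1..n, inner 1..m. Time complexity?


Reasoning: product of independent bounds
Complexity: O(n*m)

O(n*m)


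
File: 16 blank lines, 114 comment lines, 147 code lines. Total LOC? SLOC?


Total LOC = blank + comment + code
Total LOC = 16 + 114 + 147 = 277
SLOC (source only) = code = 147

Total LOC: 277, SLOC: 147


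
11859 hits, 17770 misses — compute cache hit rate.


Formula: hit rate = hits / (hits + misses) * 100
hit rate = 11859 / (11859 + 17770) * 100
hit rate = 11859 / 29629 * 100
hit rate = 40.02%

40.02%


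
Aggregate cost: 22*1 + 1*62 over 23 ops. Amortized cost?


Formula: Amortized cost = Total cost / Operations
Total cost = (22 * 1) + (1 * 62)
Total cost = 22 + 62 = 84
Amortized = 84 / 23 = 3.6522

3.6522


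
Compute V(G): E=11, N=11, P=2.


Formula: V(G) = E - N + 2P
V(G) = 11 - 11 + 2*2
V(G) = 0 + 4
V(G) = 4

4


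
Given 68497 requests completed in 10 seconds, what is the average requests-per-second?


Formula: throughput = requests / seconds
throughput = 68497 / 10
throughput = 6849.7 requests/second

6849.7 requests/second


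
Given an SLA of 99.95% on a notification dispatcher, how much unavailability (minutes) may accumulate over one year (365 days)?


Formula: allowed downtime = period * (100 - SLA) / 100
Period (year (365 days)) = 525600 minutes
Unavailability fraction = (100 - 99.95) / 100
Allowed downtime = 525600 * (100 - 99.95) / 100
Allowed downtime = 262.8 minutes

262.8 minutes


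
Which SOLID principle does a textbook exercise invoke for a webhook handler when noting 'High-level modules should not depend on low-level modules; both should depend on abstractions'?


This describes the Dependency Inversion Principle (DIP)

Dependency Inversion Principle (DIP)


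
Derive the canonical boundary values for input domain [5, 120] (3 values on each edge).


Range: [5, 120]
Boundaries: just below min, min, min+1, max-1, max, just above max
Values: [4, 5, 6, 119, 120, 121]

[4, 5, 6, 119, 120, 121]


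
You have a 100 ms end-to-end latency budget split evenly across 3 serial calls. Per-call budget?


Formula: per_stage = total_budget / stages
per_stage = 100 / 3
per_stage = 33.33 ms

33.33 ms


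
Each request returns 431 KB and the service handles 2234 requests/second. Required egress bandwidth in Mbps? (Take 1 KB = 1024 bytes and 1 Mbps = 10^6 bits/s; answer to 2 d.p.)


Formula: Mbps = payload_bytes * RPS * 8 / 1e6
Payload per request = 431 KB = 431 * 1024 = 441344 bytes
Total bytes/sec = 441344 * 2234 = 985962496
Total bits/sec = 985962496 * 8 = 7887699968
Mbps = 7887699968 / 1e6 = 7887.7

7887.7 Mbps


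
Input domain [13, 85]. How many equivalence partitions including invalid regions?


Valid range: [13, 85]
Class 1: x < 13 — invalid
Class 2: 13 ≤ x ≤ 85 — valid
Class 3: x > 85 — invalid
Total equivalence classes: 3

3 equivalence classes


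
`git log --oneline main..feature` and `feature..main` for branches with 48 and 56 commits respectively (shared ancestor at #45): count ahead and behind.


Common ancestor: commit #45
feature commits after divergence: 48 - 45 = 3
main commits after divergence: 56 - 45 = 11
feature is 3 commits ahead of main
main is 11 commits ahead of feature

feature ahead: 3, main ahead: 11


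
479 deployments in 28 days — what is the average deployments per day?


Formula: deployments per day = releases / days
= 479 / 28
= 17.107 deploys/day
(equivalently, 119.75 deploys/week)

17.107 deploys/day


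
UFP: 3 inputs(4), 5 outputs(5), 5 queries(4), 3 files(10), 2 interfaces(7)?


UFP = EI*4 + EO*5 + EQ*4 + ILF*10 + EIF*7
UFP = 3*4 + 5*5 + 5*4 + 3*10 + 2*7
UFP = 12 + 25 + 20 + 30 + 14
UFP = 101

101


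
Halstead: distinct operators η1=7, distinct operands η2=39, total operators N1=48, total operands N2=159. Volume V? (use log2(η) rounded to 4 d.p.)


Formula: V = N * log2(η), where N = N1 + N2 and η = η1 + η2
η = 7 + 39 = 46
N = 48 + 159 = 207
log2(46) ≈ 5.5236
V = 207 * 5.5236 = 1143.39

1143.39


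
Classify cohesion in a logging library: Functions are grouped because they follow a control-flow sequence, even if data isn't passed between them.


Reasoning: Grouped by order of execution within a routine, not by data flow
Type: Procedural cohesion

Procedural cohesion


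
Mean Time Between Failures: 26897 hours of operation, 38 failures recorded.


Formula: MTBF = Total operating time / Number of failures
MTBF = 26897 / 38
MTBF = 707.82 hours

707.82 hours


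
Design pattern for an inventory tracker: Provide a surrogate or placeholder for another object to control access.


This matches the Proxy pattern

Proxy


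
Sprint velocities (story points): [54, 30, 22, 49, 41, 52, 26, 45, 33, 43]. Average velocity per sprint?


Formula: Avg velocity = Total points / Number of sprints
Points: [54, 30, 22, 49, 41, 52, 26, 45, 33, 43]
Sum = 54 + 30 + 22 + 49 + 41 + 52 + 26 + 45 + 33 + 43 = 395
Avg velocity = 395 / 10 = 39.5 points/sprint

39.5 points/sprint


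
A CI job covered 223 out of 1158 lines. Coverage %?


Coverage = covered / total * 100
Coverage = 223 / 1158 * 100
Coverage = 19.26%

19.26%


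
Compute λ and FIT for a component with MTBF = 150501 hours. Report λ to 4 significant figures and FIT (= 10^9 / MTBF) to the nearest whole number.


Formula: λ = 1 / MTBF; FIT = λ × 1e9 = 1e9 / MTBF
λ = 1 / 150501 ≈ 6.644e-06 failures/hour
FIT = 1e9 / 150501 ≈ 6644 failures per 1e9 hours (nearest whole number)

λ = 6.644e-06 /h, FIT = 6644
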